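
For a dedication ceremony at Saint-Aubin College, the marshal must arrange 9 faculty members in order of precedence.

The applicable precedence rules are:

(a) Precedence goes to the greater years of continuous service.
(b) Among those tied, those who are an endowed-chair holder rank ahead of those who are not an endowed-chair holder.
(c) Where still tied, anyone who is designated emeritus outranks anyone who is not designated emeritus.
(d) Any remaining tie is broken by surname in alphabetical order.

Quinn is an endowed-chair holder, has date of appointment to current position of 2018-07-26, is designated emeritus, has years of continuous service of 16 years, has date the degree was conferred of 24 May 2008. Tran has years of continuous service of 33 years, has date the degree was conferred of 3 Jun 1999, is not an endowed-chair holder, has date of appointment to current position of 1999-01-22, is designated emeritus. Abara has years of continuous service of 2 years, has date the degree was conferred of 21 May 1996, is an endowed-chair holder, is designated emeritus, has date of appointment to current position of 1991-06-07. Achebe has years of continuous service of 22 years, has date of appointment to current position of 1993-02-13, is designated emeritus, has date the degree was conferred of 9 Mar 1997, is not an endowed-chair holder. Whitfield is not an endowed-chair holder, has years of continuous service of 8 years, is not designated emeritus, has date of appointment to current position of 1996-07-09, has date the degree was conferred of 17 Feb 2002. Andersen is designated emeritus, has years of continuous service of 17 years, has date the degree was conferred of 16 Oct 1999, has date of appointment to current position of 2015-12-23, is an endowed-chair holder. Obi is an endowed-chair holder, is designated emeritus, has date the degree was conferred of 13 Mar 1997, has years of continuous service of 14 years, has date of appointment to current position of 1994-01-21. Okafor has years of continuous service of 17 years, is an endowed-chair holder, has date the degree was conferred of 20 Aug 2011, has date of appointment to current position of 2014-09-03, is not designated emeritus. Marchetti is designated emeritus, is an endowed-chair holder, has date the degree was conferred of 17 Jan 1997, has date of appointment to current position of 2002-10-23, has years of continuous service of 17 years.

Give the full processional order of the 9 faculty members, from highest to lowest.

Tran, Achebe, Andersen, Marchetti, Okafor, Quinn, Obi, Whitfield, Abara

By years of continuous service (higher first): Tran (33 years); then Achebe (22 years); then Andersen, Marchetti and Okafor (each 17 years); then Quinn (16 years); then Obi (14 years); then Whitfield (8 years); then Abara (2 years).
Andersen, Marchetti and Okafor are each an endowed-chair holder, so the next rule applies.
Among Andersen, Marchetti and Okafor, designated emeritus before not designated emeritus: Andersen and Marchetti (designated emeritus) before Okafor (not designated emeritus).
Among Andersen and Marchetti, alphabetically by surname: Andersen before Marchetti.
Full order: Tran, Achebe, Andersen, Marchetti, Okafor, Quinn, Obi, Whitfield, Abara.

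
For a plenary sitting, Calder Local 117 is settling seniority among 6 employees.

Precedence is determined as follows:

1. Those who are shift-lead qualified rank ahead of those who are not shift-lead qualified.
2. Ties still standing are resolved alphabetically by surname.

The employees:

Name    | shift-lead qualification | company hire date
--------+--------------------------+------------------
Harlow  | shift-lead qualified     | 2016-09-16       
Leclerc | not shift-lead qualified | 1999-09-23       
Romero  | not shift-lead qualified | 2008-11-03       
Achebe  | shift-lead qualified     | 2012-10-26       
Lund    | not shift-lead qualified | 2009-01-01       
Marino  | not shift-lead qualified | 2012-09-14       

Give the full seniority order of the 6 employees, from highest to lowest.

Achebe, Harlow, Leclerc, Lund, Marino, Romero

By the first rule: Achebe and Harlow (both shift-lead qualified); then Leclerc, Lund, Marino and Romero (each not shift-lead qualified).
Among Achebe and Harlow, alphabetically by surname: Achebe before Harlow.
Among Leclerc, Lund, Marino and Romero, alphabetically by surname: Leclerc before Lund before Marino before Romero.
Full order: Achebe, Harlow, Leclerc, Lund, Marino, Romero.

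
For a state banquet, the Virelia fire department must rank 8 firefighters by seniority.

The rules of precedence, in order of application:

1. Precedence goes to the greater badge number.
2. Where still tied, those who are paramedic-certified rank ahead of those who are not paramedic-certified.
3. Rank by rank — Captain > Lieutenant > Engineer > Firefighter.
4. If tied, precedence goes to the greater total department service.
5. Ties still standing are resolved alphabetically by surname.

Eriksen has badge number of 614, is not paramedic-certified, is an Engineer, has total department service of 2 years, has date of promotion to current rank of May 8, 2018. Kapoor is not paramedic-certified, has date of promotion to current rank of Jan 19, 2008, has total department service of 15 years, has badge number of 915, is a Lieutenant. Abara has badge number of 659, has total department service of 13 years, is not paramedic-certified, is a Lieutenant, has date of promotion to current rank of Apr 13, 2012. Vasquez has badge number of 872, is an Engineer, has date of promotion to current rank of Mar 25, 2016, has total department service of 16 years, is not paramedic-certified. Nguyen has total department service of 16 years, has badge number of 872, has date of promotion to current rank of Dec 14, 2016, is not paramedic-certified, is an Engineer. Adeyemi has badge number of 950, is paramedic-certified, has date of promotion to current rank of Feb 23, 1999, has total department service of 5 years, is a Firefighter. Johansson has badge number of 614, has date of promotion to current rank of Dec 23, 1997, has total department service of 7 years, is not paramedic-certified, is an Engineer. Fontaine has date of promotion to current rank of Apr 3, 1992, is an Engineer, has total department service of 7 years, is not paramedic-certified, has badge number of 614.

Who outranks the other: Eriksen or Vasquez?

Vasquez

By badge number (higher first): Adeyemi (950); then Kapoor (915); then Nguyen and Vasquez (both 872); then Abara (659); then Fontaine, Johansson and Eriksen (each 614).
Nguyen and Vasquez are each not paramedic-certified, so the next rule applies.
Nguyen and Vasquez are each Engineer, so the next rule applies.
Nguyen and Vasquez both have total department service 16 years, so the next rule applies.
Among Nguyen and Vasquez, alphabetically by surname: Nguyen before Vasquez.
Fontaine, Johansson and Eriksen are each not paramedic-certified, so the next rule applies.
Fontaine, Johansson and Eriksen are each Engineer, so the next rule applies.
Among Fontaine, Johansson and Eriksen, by total department service (higher first): Fontaine and Johansson (7 years) before Eriksen (2 years).
Among Fontaine and Johansson, alphabetically by surname: Fontaine before Johansson.
So Vasquez takes precedence.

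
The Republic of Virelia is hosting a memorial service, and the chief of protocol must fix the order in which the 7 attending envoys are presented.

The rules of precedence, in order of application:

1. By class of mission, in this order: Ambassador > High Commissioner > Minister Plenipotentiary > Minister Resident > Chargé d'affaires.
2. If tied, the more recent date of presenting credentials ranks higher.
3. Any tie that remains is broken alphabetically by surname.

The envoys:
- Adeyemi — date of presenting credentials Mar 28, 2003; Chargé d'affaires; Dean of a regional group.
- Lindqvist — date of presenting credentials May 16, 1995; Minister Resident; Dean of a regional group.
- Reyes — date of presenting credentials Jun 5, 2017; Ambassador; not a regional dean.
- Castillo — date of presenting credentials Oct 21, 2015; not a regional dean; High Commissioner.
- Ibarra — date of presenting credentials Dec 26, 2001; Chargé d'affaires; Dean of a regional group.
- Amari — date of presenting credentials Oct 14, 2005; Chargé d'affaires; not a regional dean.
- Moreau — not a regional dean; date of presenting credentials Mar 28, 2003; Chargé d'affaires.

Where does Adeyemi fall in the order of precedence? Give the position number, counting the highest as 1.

By class of mission: Reyes (Ambassador); then Castillo (High Commissioner); then Lindqvist (Minister Resident); then Amari, Adeyemi, Moreau and Ibarra (Chargé d'affaires).
Among Amari, Adeyemi, Moreau and Ibarra, by date of presenting credentials (later first): Amari (Oct 14, 2005) before Adeyemi and Moreau (Mar 28, 2003) before Ibarra (Dec 26, 2001).
Among Adeyemi and Moreau, alphabetically by surname: Adeyemi before Moreau.
Order: Reyes, Castillo, Lindqvist, Amari, Adeyemi, Moreau, Ibarra. So position 5.

5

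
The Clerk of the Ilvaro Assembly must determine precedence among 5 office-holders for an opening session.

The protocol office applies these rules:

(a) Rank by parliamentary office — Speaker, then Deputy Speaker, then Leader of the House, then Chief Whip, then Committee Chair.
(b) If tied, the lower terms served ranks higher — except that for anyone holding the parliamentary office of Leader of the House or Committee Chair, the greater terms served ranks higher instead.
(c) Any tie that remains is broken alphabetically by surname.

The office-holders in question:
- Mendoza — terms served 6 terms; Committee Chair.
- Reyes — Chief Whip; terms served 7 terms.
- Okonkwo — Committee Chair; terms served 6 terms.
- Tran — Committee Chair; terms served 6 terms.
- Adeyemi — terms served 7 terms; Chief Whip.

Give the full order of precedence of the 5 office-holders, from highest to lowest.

By parliamentary office: Adeyemi and Reyes (Chief Whip); then Mendoza, Okonkwo and Tran (Committee Chair).
Adeyemi and Reyes both have terms served 7 terms, so the next rule applies.
Among Adeyemi and Reyes, alphabetically by surname: Adeyemi before Reyes.
Mendoza, Okonkwo and Tran all have terms served 6 terms, so the next rule applies.
Among Mendoza, Okonkwo and Tran, alphabetically by surname: Mendoza before Okonkwo before Tran.
Full order: Adeyemi, Reyes, Mendoza, Okonkwo, Tran.

Adeyemi, Reyes, Mendoza, Okonkwo, Tran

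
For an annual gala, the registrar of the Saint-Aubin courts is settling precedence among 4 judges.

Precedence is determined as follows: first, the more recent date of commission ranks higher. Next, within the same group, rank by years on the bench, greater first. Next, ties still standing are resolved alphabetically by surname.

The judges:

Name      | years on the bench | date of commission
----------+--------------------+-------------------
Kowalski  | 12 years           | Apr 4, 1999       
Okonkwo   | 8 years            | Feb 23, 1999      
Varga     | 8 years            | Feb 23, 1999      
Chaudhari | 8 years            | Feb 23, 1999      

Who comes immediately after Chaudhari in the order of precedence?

By date of commission (later first): Kowalski (Apr 4, 1999); then Chaudhari, Okonkwo and Varga (each Feb 23, 1999).
Chaudhari, Okonkwo and Varga all have years on the bench 8 years, so the next rule applies.
Among Chaudhari, Okonkwo and Varga, alphabetically by surname: Chaudhari before Okonkwo before Varga.
Order: Kowalski, Chaudhari, Okonkwo, Varga.

Okonkwo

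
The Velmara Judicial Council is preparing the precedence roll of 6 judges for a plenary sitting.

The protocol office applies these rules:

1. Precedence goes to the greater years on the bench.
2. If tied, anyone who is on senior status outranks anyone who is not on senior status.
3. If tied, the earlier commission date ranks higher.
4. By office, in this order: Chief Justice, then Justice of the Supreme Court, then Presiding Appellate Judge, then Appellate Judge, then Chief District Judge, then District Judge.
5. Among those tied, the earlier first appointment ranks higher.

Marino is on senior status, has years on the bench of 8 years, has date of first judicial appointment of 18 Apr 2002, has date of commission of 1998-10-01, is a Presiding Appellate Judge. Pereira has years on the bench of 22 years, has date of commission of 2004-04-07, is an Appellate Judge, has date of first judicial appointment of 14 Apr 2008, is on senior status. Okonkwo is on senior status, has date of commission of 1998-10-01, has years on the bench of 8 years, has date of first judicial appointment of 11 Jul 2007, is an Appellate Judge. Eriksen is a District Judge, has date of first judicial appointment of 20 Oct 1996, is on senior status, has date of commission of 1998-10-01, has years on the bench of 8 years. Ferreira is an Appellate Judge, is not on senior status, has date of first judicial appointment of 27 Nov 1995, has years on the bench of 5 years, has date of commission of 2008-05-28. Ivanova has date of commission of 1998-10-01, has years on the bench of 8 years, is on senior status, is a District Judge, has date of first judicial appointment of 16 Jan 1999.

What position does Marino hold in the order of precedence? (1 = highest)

By years on the bench (higher first): Pereira (22 years); then Marino, Okonkwo, Eriksen and Ivanova (each 8 years); then Ferreira (5 years).
Marino, Okonkwo, Eriksen and Ivanova are each on senior status, so the next rule applies.
Marino, Okonkwo, Eriksen and Ivanova all have date of commission 1998-10-01, so the next rule applies.
Among Marino, Okonkwo, Eriksen and Ivanova, by office: Marino (Presiding Appellate Judge) before Okonkwo (Appellate Judge) before Eriksen and Ivanova (District Judge).
Among Eriksen and Ivanova, by date of first judicial appointment (earlier first): Eriksen (20 Oct 1996) before Ivanova (16 Jan 1999).
Order: Pereira, Marino, Okonkwo, Eriksen, Ivanova, Ferreira. So position 2.

2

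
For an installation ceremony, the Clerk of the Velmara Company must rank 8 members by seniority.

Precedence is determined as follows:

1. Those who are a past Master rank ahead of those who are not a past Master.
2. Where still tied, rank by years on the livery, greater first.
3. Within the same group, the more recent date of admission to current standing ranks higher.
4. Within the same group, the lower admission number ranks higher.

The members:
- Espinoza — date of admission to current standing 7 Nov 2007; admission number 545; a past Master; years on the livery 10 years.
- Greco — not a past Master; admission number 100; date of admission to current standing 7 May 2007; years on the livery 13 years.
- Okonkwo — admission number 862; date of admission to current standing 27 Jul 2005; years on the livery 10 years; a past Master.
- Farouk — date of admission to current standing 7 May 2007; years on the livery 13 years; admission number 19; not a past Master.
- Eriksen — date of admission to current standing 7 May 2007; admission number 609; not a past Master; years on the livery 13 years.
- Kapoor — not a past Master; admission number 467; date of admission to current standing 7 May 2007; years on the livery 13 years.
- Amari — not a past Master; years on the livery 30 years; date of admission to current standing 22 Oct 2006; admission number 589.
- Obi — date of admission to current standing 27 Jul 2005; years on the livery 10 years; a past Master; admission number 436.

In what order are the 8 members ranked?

By the first rule: Espinoza, Obi and Okonkwo (each a past Master); then Amari, Farouk, Greco, Kapoor and Eriksen (each not a past Master).
Espinoza, Obi and Okonkwo all have years on the livery 10 years, so the next rule applies.
Among Espinoza, Obi and Okonkwo, by date of admission to current standing (later first): Espinoza (7 Nov 2007) before Obi and Okonkwo (27 Jul 2005).
Among Obi and Okonkwo, by admission number (lower first): Obi (436) before Okonkwo (862).
Among Amari, Farouk, Greco, Kapoor and Eriksen, by years on the livery (higher first): Amari (30 years) before Farouk, Greco, Kapoor and Eriksen (13 years).
Farouk, Greco, Kapoor and Eriksen all have date of admission to current standing 7 May 2007, so the next rule applies.
Among Farouk, Greco, Kapoor and Eriksen, by admission number (lower first): Farouk (19) before Greco (100) before Kapoor (467) before Eriksen (609).
Full order: Espinoza, Obi, Okonkwo, Amari, Farouk, Greco, Kapoor, Eriksen.

Espinoza, Obi, Okonkwo, Amari, Farouk, Greco, Kapoor, Eriksen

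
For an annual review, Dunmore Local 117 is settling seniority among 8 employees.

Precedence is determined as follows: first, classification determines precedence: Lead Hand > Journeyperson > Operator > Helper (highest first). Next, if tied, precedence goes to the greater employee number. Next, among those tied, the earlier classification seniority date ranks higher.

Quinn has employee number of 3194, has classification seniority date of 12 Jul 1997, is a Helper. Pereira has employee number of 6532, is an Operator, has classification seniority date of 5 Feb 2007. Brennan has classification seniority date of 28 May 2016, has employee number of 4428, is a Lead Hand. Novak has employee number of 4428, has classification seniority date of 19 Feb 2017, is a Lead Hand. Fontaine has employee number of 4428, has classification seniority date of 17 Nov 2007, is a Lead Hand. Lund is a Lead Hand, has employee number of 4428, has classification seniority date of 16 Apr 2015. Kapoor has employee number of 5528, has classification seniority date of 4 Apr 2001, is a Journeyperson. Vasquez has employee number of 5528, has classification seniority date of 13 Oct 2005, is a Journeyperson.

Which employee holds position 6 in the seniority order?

Vasquez

By classification: Fontaine, Lund, Brennan and Novak (Lead Hand); then Kapoor and Vasquez (Journeyperson); then Pereira (Operator); then Quinn (Helper).
Fontaine, Lund, Brennan and Novak all have employee number 4428, so the next rule applies.
Among Fontaine, Lund, Brennan and Novak, by classification seniority date (earlier first): Fontaine (17 Nov 2007) before Lund (16 Apr 2015) before Brennan (28 May 2016) before Novak (19 Feb 2017).
Kapoor and Vasquez both have employee number 5528, so the next rule applies.
Among Kapoor and Vasquez, by classification seniority date (earlier first): Kapoor (4 Apr 2001) before Vasquez (13 Oct 2005).
Order: Fontaine, Lund, Brennan, Novak, Kapoor, Vasquez, Pereira, Quinn.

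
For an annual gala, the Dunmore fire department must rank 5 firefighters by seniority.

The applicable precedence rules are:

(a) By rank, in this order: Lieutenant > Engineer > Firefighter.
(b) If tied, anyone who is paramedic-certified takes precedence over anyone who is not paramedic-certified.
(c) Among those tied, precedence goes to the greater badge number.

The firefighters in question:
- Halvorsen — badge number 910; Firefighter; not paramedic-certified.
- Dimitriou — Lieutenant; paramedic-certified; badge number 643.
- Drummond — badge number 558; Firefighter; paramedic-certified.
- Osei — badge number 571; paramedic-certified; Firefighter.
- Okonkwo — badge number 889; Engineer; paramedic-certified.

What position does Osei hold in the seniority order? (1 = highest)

3

By rank: Dimitriou (Lieutenant); then Okonkwo (Engineer); then Osei, Drummond and Halvorsen (Firefighter).
Among Osei, Drummond and Halvorsen, paramedic-certified before not paramedic-certified: Osei and Drummond (paramedic-certified) before Halvorsen (not paramedic-certified).
Among Osei and Drummond, by badge number (higher first): Osei (571) before Drummond (558).
Order: Dimitriou, Okonkwo, Osei, Drummond, Halvorsen. So position 3.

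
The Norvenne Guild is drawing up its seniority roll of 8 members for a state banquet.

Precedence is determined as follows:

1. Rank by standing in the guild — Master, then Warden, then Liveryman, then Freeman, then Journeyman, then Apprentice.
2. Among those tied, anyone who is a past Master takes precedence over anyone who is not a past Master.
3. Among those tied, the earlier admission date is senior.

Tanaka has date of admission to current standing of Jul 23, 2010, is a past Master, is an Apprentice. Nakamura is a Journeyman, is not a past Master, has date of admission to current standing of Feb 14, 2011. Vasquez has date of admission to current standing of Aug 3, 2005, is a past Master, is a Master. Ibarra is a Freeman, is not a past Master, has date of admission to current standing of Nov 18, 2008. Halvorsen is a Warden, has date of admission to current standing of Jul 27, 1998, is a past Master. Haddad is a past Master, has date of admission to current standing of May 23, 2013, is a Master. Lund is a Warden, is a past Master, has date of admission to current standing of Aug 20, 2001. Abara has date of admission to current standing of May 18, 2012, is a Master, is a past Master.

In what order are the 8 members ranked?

Vasquez, Abara, Haddad, Halvorsen, Lund, Ibarra, Nakamura, Tanaka

By standing in the guild: Vasquez, Abara and Haddad (Master); then Halvorsen and Lund (Warden); then Ibarra (Freeman); then Nakamura (Journeyman); then Tanaka (Apprentice).
Vasquez, Abara and Haddad are each a past Master, so the next rule applies.
Among Vasquez, Abara and Haddad, by date of admission to current standing (earlier first): Vasquez (Aug 3, 2005) before Abara (May 18, 2012) before Haddad (May 23, 2013).
Halvorsen and Lund are each a past Master, so the next rule applies.
Among Halvorsen and Lund, by date of admission to current standing (earlier first): Halvorsen (Jul 27, 1998) before Lund (Aug 20, 2001).
Full order: Vasquez, Abara, Haddad, Halvorsen, Lund, Ibarra, Nakamura, Tanaka.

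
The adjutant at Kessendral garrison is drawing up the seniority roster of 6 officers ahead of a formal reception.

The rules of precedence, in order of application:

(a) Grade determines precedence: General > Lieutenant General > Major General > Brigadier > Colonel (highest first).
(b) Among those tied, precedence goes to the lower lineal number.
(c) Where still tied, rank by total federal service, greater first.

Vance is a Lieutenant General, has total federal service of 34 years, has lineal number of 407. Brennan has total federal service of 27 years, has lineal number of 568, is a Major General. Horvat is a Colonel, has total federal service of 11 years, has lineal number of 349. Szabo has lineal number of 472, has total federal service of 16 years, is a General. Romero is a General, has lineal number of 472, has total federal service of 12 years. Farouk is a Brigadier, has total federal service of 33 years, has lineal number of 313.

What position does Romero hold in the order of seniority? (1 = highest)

2

By grade: Szabo and Romero (General); then Vance (Lieutenant General); then Brennan (Major General); then Farouk (Brigadier); then Horvat (Colonel).
Szabo and Romero both have lineal number 472, so the next rule applies.
Among Szabo and Romero, by total federal service (higher first): Szabo (16 years) before Romero (12 years).
Order: Szabo, Romero, Vance, Brennan, Farouk, Horvat. So position 2.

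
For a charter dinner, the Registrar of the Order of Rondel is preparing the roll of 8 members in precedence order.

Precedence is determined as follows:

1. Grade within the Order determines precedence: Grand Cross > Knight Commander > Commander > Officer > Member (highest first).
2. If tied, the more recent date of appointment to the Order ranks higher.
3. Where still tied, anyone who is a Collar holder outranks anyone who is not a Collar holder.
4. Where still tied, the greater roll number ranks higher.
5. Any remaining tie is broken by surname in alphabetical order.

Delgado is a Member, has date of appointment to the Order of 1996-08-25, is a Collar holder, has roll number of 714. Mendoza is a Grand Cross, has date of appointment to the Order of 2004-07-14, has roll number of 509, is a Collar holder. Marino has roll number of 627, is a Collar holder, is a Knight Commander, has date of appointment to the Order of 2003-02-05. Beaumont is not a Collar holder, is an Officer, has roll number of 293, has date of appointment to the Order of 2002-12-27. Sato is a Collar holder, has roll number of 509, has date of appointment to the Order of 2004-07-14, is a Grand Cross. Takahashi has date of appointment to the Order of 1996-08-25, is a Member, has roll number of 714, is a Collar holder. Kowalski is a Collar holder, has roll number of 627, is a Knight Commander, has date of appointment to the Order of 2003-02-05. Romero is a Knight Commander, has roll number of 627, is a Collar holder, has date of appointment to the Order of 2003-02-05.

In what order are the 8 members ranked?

Mendoza, Sato, Kowalski, Marino, Romero, Beaumont, Delgado, Takahashi

By grade within the Order: Mendoza and Sato (Grand Cross); then Kowalski, Marino and Romero (Knight Commander); then Beaumont (Officer); then Delgado and Takahashi (Member).
Mendoza and Sato both have date of appointment to the Order 2004-07-14, so the next rule applies.
Mendoza and Sato are each a Collar holder, so the next rule applies.
Mendoza and Sato both have roll number 509, so the next rule applies.
Among Mendoza and Sato, alphabetically by surname: Mendoza before Sato.
Kowalski, Marino and Romero all have date of appointment to the Order 2003-02-05, so the next rule applies.
Kowalski, Marino and Romero are each a Collar holder, so the next rule applies.
Kowalski, Marino and Romero all have roll number 627, so the next rule applies.
Among Kowalski, Marino and Romero, alphabetically by surname: Kowalski before Marino before Romero.
Delgado and Takahashi both have date of appointment to the Order 1996-08-25, so the next rule applies.
Delgado and Takahashi are each a Collar holder, so the next rule applies.
Delgado and Takahashi both have roll number 714, so the next rule applies.
Among Delgado and Takahashi, alphabetically by surname: Delgado before Takahashi.
Full order: Mendoza, Sato, Kowalski, Marino, Romero, Beaumont, Delgado, Takahashi.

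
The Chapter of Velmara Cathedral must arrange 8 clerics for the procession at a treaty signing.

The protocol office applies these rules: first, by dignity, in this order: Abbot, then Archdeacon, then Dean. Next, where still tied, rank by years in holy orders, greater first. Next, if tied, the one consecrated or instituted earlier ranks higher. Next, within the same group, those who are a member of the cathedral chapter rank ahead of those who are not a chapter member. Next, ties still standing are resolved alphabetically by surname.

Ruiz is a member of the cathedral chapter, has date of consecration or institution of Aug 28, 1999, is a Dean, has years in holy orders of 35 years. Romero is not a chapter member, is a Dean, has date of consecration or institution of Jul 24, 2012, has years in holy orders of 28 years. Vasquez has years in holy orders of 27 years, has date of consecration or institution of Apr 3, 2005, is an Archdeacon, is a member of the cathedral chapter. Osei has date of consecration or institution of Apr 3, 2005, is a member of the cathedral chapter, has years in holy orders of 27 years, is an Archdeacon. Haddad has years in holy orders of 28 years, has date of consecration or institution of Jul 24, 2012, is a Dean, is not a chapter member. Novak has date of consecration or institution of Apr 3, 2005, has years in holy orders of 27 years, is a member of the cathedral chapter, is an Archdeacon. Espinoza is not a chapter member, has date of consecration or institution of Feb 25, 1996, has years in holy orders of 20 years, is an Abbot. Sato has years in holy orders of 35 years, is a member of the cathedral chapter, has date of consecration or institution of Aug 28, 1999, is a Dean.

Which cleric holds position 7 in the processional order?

By dignity: Espinoza (Abbot); then Novak, Osei and Vasquez (Archdeacon); then Ruiz, Sato, Haddad and Romero (Dean).
Novak, Osei and Vasquez all have years in holy orders 27 years, so the next rule applies.
Novak, Osei and Vasquez all have date of consecration or institution Apr 3, 2005, so the next rule applies.
Novak, Osei and Vasquez are each a member of the cathedral chapter, so the next rule applies.
Among Novak, Osei and Vasquez, alphabetically by surname: Novak before Osei before Vasquez.
Among Ruiz, Sato, Haddad and Romero, by years in holy orders (higher first): Ruiz and Sato (35 years) before Haddad and Romero (28 years).
Ruiz and Sato both have date of consecration or institution Aug 28, 1999, so the next rule applies.
Ruiz and Sato are each a member of the cathedral chapter, so the next rule applies.
Among Ruiz and Sato, alphabetically by surname: Ruiz before Sato.
Haddad and Romero both have date of consecration or institution Jul 24, 2012, so the next rule applies.
Haddad and Romero are each not a chapter member, so the next rule applies.
Among Haddad and Romero, alphabetically by surname: Haddad before Romero.
Order: Espinoza, Novak, Osei, Vasquez, Ruiz, Sato, Haddad, Romero.

Haddad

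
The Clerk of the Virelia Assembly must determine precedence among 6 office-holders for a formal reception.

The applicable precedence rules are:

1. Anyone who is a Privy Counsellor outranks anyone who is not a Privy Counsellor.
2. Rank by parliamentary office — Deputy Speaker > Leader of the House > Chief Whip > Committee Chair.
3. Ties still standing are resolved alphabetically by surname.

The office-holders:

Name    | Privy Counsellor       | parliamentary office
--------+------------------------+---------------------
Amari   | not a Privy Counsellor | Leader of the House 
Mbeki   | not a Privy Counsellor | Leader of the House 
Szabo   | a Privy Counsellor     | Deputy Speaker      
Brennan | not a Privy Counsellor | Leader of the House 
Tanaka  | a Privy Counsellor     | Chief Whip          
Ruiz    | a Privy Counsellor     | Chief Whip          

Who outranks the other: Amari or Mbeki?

Amari

By the first rule: Szabo, Ruiz and Tanaka (each a Privy Counsellor); then Amari, Brennan and Mbeki (each not a Privy Counsellor).
Among Szabo, Ruiz and Tanaka, by parliamentary office: Szabo (Deputy Speaker) before Ruiz and Tanaka (Chief Whip).
Among Ruiz and Tanaka, alphabetically by surname: Ruiz before Tanaka.
Amari, Brennan and Mbeki are each Leader of the House, so the next rule applies.
Among Amari, Brennan and Mbeki, alphabetically by surname: Amari before Brennan before Mbeki.
So Amari takes precedence.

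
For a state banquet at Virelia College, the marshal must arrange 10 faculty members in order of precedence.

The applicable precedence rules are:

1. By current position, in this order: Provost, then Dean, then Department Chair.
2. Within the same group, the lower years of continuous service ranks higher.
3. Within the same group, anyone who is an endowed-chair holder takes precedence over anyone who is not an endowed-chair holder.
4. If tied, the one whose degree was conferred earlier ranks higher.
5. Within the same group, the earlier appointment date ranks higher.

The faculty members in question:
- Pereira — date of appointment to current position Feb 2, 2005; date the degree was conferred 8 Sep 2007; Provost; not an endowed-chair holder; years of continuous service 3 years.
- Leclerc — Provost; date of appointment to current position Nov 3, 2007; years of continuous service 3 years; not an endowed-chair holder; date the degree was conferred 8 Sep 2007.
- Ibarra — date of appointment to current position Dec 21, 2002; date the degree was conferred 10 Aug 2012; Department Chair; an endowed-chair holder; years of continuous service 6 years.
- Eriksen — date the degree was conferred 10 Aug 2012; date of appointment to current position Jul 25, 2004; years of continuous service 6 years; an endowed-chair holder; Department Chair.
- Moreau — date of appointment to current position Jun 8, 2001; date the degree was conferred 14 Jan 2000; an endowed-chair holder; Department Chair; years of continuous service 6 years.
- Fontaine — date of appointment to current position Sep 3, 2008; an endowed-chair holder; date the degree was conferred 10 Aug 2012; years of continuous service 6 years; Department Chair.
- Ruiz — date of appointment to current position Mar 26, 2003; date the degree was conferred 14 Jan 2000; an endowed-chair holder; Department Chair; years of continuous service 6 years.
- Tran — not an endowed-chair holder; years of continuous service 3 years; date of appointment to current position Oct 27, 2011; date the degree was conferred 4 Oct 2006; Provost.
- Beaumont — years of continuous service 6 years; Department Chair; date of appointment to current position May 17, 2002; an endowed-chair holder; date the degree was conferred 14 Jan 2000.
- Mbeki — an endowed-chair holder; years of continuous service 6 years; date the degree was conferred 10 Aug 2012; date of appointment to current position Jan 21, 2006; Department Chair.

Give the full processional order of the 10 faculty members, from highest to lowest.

By current position: Tran, Pereira and Leclerc (Provost); then Moreau, Beaumont, Ruiz, Ibarra, Eriksen, Mbeki and Fontaine (Department Chair).
Tran, Pereira and Leclerc all have years of continuous service 3 years, so the next rule applies.
Tran, Pereira and Leclerc are each not an endowed-chair holder, so the next rule applies.
Among Tran, Pereira and Leclerc, by date the degree was conferred (earlier first): Tran (4 Oct 2006) before Pereira and Leclerc (8 Sep 2007).
Among Pereira and Leclerc, by date of appointment to current position (earlier first): Pereira (Feb 2, 2005) before Leclerc (Nov 3, 2007).
Moreau, Beaumont, Ruiz, Ibarra, Eriksen, Mbeki and Fontaine all have years of continuous service 6 years, so the next rule applies.
Moreau, Beaumont, Ruiz, Ibarra, Eriksen, Mbeki and Fontaine are each an endowed-chair holder, so the next rule applies.
Among Moreau, Beaumont, Ruiz, Ibarra, Eriksen, Mbeki and Fontaine, by date the degree was conferred (earlier first): Moreau, Beaumont and Ruiz (14 Jan 2000) before Ibarra, Eriksen, Mbeki and Fontaine (10 Aug 2012).
Among Moreau, Beaumont and Ruiz, by date of appointment to current position (earlier first): Moreau (Jun 8, 2001) before Beaumont (May 17, 2002) before Ruiz (Mar 26, 2003).
Among Ibarra, Eriksen, Mbeki and Fontaine, by date of appointment to current position (earlier first): Ibarra (Dec 21, 2002) before Eriksen (Jul 25, 2004) before Mbeki (Jan 21, 2006) before Fontaine (Sep 3, 2008).
Full order: Tran, Pereira, Leclerc, Moreau, Beaumont, Ruiz, Ibarra, Eriksen, Mbeki, Fontaine.

Tran, Pereira, Leclerc, Moreau, Beaumont, Ruiz, Ibarra, Eriksen, Mbeki, Fontaine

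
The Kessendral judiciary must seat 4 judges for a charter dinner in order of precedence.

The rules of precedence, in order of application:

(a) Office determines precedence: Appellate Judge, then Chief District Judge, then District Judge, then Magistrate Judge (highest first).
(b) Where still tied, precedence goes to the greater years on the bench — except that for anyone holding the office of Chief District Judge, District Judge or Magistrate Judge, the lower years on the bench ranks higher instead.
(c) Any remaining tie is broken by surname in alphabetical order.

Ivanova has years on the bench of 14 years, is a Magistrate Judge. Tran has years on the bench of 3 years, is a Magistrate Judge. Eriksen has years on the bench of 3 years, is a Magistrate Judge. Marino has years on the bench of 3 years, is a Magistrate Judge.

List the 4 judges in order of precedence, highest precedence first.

Eriksen, Marino, Tran, Ivanova

By office: Eriksen, Marino, Tran and Ivanova (Magistrate Judge).
Among Eriksen, Marino, Tran and Ivanova, by years on the bench (lower first) (reversed rule for this group): Eriksen, Marino and Tran (3 years) before Ivanova (14 years).
Among Eriksen, Marino and Tran, alphabetically by surname: Eriksen before Marino before Tran.
Full order: Eriksen, Marino, Tran, Ivanova.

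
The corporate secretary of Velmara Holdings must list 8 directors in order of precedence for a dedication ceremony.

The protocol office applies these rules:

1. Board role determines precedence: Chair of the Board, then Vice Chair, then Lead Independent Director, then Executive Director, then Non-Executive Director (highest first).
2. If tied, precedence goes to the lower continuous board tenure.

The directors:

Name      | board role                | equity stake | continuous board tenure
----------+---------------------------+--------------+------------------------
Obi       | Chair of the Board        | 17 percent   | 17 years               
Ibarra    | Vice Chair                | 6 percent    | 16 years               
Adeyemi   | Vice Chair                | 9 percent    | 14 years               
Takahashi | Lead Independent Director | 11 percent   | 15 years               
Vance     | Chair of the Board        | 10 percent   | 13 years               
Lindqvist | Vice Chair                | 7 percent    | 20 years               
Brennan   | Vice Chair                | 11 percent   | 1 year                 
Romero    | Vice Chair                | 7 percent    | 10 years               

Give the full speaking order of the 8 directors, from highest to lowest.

Vance, Obi, Brennan, Romero, Adeyemi, Ibarra, Lindqvist, Takahashi

By board role: Vance and Obi (Chair of the Board); then Brennan, Romero, Adeyemi, Ibarra and Lindqvist (Vice Chair); then Takahashi (Lead Independent Director).
Among Vance and Obi, by continuous board tenure (lower first): Vance (13 years) before Obi (17 years).
Among Brennan, Romero, Adeyemi, Ibarra and Lindqvist, by continuous board tenure (lower first): Brennan (1 year) before Romero (10 years) before Adeyemi (14 years) before Ibarra (16 years) before Lindqvist (20 years).
Full order: Vance, Obi, Brennan, Romero, Adeyemi, Ibarra, Lindqvist, Takahashi.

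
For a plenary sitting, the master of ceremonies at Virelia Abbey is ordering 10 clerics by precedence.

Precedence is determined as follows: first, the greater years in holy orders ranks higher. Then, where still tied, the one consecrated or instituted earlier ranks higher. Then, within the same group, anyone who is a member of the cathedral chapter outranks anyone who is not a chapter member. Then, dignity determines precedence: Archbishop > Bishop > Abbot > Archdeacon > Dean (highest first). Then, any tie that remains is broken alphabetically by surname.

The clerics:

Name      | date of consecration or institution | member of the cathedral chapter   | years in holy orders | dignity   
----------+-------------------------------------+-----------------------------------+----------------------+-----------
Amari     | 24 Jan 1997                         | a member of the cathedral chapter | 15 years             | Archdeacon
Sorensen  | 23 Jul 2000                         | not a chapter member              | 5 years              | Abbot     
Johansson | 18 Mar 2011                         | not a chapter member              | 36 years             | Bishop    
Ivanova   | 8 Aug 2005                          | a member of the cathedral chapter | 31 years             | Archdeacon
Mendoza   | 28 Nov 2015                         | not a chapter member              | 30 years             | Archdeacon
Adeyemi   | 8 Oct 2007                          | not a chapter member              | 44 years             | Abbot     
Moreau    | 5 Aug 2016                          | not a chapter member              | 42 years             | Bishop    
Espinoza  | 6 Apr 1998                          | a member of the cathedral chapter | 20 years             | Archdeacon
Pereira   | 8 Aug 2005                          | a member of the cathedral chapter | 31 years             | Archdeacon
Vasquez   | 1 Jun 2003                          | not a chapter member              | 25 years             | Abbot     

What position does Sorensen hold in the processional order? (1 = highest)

By years in holy orders (higher first): Adeyemi (44 years); then Moreau (42 years); then Johansson (36 years); then Ivanova and Pereira (both 31 years); then Mendoza (30 years); then Vasquez (25 years); then Espinoza (20 years); then Amari (15 years); then Sorensen (5 years).
Ivanova and Pereira both have date of consecration or institution 8 Aug 2005, so the next rule applies.
Ivanova and Pereira are each a member of the cathedral chapter, so the next rule applies.
Ivanova and Pereira are each Archdeacon, so the next rule applies.
Among Ivanova and Pereira, alphabetically by surname: Ivanova before Pereira.
Order: Adeyemi, Moreau, Johansson, Ivanova, Pereira, Mendoza, Vasquez, Espinoza, Amari, Sorensen. So position 10.

10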